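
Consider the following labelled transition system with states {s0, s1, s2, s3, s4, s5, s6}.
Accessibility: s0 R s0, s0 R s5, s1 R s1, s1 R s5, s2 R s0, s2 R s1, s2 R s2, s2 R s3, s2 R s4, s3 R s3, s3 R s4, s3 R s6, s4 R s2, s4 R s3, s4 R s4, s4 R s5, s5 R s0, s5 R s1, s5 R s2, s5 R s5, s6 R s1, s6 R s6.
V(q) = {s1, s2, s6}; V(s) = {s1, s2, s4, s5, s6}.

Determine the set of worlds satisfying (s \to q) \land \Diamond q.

s1, s2, s3, s6

Let φ = (s \to q) \land \Diamond q. Evaluate φ at each world:
  s0 (successors {s0, s5}): φ is false.
  s1 (successors {s1, s5}): φ is true.
  s2 (successors {s0, s1, s2, s3, s4}): φ is true.
  s3 (successors {s3, s4, s6}): φ is true.
  s4 (successors {s2, s3, s4, s5}): φ is false.
  s5 (successors {s0, s1, s2, s5}): φ is false.
  s6 (successors {s1, s6}): φ is true.
For instance, at s0:
  At s0: s \to q is true, \Diamond q is false, so (s \to q) \land \Diamond q is false.
    At s0: \Diamond q requires q at some successor in {s0, s5}.
      At s0: q is false.
      At s5: q is false.
    So \Diamond q is false at s0.
Satisfying worlds: {s1, s2, s3, s6}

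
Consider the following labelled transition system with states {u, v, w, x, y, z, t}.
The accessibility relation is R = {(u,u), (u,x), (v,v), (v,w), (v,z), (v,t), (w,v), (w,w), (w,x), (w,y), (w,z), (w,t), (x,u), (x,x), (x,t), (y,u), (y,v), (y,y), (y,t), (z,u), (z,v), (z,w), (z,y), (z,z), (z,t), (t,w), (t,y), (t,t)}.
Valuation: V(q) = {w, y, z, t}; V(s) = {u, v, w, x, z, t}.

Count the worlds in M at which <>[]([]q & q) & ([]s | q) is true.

0

Let φ = <>[]([]q & q) & ([]s | q). Evaluate φ at each world:
  u (successors {u, x}): φ is false.
  v (successors {v, w, z, t}): φ is false.
  w (successors {v, w, x, y, z, t}): φ is false.
  x (successors {u, x, t}): φ is false.
  y (successors {u, v, y, t}): φ is false.
  z (successors {u, v, w, y, z, t}): φ is false.
  t (successors {w, y, t}): φ is false.
For instance, at t:
  At t: <>[]([]q & q) is false, []s | q is true, so <>[]([]q & q) & ([]s | q) is false.
    At t: <>[]([]q & q) requires []([]q & q) at some successor in {w, y, t}.
      At w: []([]q & q) is false.
      At y: []([]q & q) is false.
      At t: []([]q & q) is false.
    So <>[]([]q & q) is false at t.
    At t: []s is false, q is true, so []s | q is true.
      At t: []s requires s at every successor {w, y, t}.
        s fails at y, so []s is false at t.
Satisfying worlds: none.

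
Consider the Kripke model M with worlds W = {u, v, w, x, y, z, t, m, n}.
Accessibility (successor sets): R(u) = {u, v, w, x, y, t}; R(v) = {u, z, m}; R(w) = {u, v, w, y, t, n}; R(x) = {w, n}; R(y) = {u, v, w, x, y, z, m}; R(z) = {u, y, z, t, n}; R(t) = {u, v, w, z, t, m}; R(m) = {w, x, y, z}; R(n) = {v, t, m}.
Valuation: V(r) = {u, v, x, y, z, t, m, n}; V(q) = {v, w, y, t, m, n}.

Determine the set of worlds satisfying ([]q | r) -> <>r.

u, v, w, x, y, z, t, m, n

Recall that []ψ holds at a world iff ψ holds at every accessible world, and <>ψ holds iff ψ holds at some accessible world.
Let φ = ([]q | r) -> <>r. Evaluate φ at each world:
  u (successors {u, v, w, x, y, t}): φ is true.
  v (successors {u, z, m}): φ is true.
  w (successors {u, v, w, y, t, n}): φ is true.
  x (successors {w, n}): φ is true.
  y (successors {u, v, w, x, y, z, m}): φ is true.
  z (successors {u, y, z, t, n}): φ is true.
  t (successors {u, v, w, z, t, m}): φ is true.
  m (successors {w, x, y, z}): φ is true.
  n (successors {v, t, m}): φ is true.
For instance, at w:
  At w: []q | r is false, <>r is true, so ([]q | r) -> <>r is true.
    At w: []q is false, r is false, so []q | r is false.
      At w: []q requires q at every successor {u, v, w, y, t, n}.
        q fails at u, so []q is false at w.
    At w: <>r requires r at some successor in {u, v, w, y, t, n}.
      r holds at u, so <>r is true at w.
Satisfying worlds: {u, v, w, x, y, z, t, m, n}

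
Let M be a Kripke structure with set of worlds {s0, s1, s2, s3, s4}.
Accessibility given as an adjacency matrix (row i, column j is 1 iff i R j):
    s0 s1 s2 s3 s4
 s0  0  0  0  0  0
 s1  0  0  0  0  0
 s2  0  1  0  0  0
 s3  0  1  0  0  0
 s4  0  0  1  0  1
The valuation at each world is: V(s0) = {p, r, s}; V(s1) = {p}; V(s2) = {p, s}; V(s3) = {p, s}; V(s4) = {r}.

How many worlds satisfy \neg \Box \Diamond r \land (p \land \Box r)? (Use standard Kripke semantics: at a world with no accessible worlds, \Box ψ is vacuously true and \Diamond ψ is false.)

0

Let φ = \neg \Box \Diamond r \land (p \land \Box r). Evaluate φ at each world:
  s0 (successors ∅): φ is false.
  s1 (successors ∅): φ is false.
  s2 (successors {s1}): φ is false.
  s3 (successors {s1}): φ is false.
  s4 (successors {s2, s4}): φ is false.
For instance, at s4:
  At s4: \neg \Box \Diamond r is true, p \land \Box r is false, so \neg \Box \Diamond r \land (p \land \Box r) is false.
    At s4: \Box \Diamond r is false, so \neg \Box \Diamond r is true.
      At s4: \Box \Diamond r requires \Diamond r at every successor {s2, s4}.
        \Diamond r fails at s2, so \Box \Diamond r is false at s4.
    At s4: p is false, \Box r is false, so p \land \Box r is false.
      At s4: \Box r requires r at every successor {s2, s4}.
        r fails at s2, so \Box r is false at s4.
Satisfying worlds: none.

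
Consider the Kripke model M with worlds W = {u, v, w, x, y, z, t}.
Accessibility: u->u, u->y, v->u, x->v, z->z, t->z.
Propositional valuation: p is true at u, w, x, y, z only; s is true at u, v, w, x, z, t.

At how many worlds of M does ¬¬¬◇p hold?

3

Let φ = ¬¬¬◇p. Evaluate φ at each world:
  u (successors {u, y}): φ is false.
  v (successors {u}): φ is false.
  w (successors ∅): φ is true.
  x (successors {v}): φ is true.
  y (successors ∅): φ is true.
  z (successors {z}): φ is false.
  t (successors {z}): φ is false.
For instance, at t:
  At t: ¬¬◇p is true, so ¬¬¬◇p is false.
    At t: ¬◇p is false, so ¬¬◇p is true.
      At t: ◇p is true, so ¬◇p is false.
Satisfying worlds: {w, x, y}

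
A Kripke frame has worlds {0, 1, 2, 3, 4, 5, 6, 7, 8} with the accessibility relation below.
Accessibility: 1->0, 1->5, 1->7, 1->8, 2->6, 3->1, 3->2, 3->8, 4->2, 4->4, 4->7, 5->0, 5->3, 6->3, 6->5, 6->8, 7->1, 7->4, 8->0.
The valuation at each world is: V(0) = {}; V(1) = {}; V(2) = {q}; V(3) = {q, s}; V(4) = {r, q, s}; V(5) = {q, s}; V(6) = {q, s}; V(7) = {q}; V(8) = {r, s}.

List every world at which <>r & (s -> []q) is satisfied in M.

Let φ = <>r & (s -> []q). Evaluate φ at each world:
  0 (successors ∅): φ is false.
  1 (successors {0, 5, 7, 8}): φ is true.
  2 (successors {6}): φ is false.
  3 (successors {1, 2, 8}): φ is false.
  4 (successors {2, 4, 7}): φ is true.
  5 (successors {0, 3}): φ is false.
  6 (successors {3, 5, 8}): φ is false.
  7 (successors {1, 4}): φ is true.
  8 (successors {0}): φ is false.
For instance, at 6:
  At 6: <>r is true, s -> []q is false, so <>r & (s -> []q) is false.
    At 6: <>r requires r at some successor in {3, 5, 8}.
      r holds at 8, so <>r is true at 6.
    At 6: s is true, []q is false, so s -> []q is false.
      At 6: []q requires q at every successor {3, 5, 8}.
        q fails at 8, so []q is false at 6.
Satisfying worlds: {1, 4, 7}

1, 4, 7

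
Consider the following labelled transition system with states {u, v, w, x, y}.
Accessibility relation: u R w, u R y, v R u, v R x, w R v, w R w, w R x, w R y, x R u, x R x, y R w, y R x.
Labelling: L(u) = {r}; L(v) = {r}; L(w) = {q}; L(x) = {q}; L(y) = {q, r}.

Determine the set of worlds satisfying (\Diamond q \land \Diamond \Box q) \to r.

Recall that \Box ψ holds at a world iff ψ holds at every accessible world, and \Diamond ψ holds iff ψ holds at some accessible world.
Let φ = (\Diamond q \land \Diamond \Box q) \to r. Evaluate φ at each world:
  u (successors {w, y}): φ is true.
  v (successors {u, x}): φ is true.
  w (successors {v, w, x, y}): φ is false.
  x (successors {u, x}): φ is false.
  y (successors {w, x}): φ is true.
For instance, at u:
  At u: \Diamond q \land \Diamond \Box q is true, r is true, so (\Diamond q \land \Diamond \Box q) \to r is true.
    At u: \Diamond q is true, \Diamond \Box q is true, so \Diamond q \land \Diamond \Box q is true.
      At u: \Diamond q requires q at some successor in {w, y}.
        q holds at w, so \Diamond q is true at u.
      At u: \Diamond \Box q requires \Box q at some successor in {w, y}.
        \Box q holds at y, so \Diamond \Box q is true at u.
Satisfying worlds: {u, v, y}

u, v, y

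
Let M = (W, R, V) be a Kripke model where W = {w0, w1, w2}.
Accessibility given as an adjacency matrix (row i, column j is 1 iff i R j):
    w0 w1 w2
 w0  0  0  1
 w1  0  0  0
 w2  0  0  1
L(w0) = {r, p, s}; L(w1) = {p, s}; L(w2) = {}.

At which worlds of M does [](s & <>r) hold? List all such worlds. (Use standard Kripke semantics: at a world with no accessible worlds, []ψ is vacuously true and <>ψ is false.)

Let φ = [](s & <>r). Evaluate φ at each world:
  w0 (successors {w2}): φ is false.
  w1 (successors ∅): φ is true.
  w2 (successors {w2}): φ is false.
For instance, at w0:
  At w0: [](s & <>r) requires s & <>r at every successor {w2}.
    s & <>r fails at w2, so [](s & <>r) is false at w0.
      At w2: s is false, <>r is false, so s & <>r is false.
Satisfying worlds: {w1}

w1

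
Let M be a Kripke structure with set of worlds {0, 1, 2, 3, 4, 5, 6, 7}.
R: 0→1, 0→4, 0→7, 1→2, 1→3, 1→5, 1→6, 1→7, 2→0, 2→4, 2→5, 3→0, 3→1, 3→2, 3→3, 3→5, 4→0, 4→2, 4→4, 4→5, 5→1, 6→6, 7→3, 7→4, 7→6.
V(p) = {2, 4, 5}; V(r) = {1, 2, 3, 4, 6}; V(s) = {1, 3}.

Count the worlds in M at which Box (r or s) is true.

Let φ = Box (r or s). Evaluate φ at each world:
  0 (successors {1, 4, 7}): φ is false.
  1 (successors {2, 3, 5, 6, 7}): φ is false.
  2 (successors {0, 4, 5}): φ is false.
  3 (successors {0, 1, 2, 3, 5}): φ is false.
  4 (successors {0, 2, 4, 5}): φ is false.
  5 (successors {1}): φ is true.
  6 (successors {6}): φ is true.
  7 (successors {3, 4, 6}): φ is true.
For instance, at 2:
  At 2: Box (r or s) requires r or s at every successor {0, 4, 5}.
    r or s fails at 0, so Box (r or s) is false at 2.
Satisfying worlds: {5, 6, 7}

3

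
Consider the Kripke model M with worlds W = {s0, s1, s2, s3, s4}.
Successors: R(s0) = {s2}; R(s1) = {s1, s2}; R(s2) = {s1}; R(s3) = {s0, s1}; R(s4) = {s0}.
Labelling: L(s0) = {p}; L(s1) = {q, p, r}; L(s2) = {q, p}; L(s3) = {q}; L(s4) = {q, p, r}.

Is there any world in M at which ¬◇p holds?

Let φ = ¬◇p. Evaluate φ at each world:
  s0 (successors {s2}): φ is false.
  s1 (successors {s1, s2}): φ is false.
  s2 (successors {s1}): φ is false.
  s3 (successors {s0, s1}): φ is false.
  s4 (successors {s0}): φ is false.
For instance, at s0:
  At s0: ◇p is true, so ¬◇p is false.
    At s0: ◇p requires p at some successor in {s2}.
      p holds at s2, so ◇p is true at s0.

No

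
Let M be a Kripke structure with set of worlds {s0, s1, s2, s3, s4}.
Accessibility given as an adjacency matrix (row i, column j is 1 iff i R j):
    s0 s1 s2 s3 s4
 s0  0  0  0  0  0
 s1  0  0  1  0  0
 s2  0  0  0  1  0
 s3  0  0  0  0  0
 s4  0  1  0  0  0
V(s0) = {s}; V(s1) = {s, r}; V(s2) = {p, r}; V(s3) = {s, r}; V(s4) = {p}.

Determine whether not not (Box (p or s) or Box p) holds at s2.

At s2: not (Box (p or s) or Box p) is false, so not not (Box (p or s) or Box p) is true.
  At s2: Box (p or s) or Box p is true, so not (Box (p or s) or Box p) is false.
    At s2: Box (p or s) is true, Box p is false, so Box (p or s) or Box p is true.
      At s2: Box (p or s) requires p or s at every successor {s3}.
        At s3: p or s is true.
      So Box (p or s) is true at s2.
      At s2: Box p requires p at every successor {s3}.
        p fails at s3, so Box p is false at s2.

Yes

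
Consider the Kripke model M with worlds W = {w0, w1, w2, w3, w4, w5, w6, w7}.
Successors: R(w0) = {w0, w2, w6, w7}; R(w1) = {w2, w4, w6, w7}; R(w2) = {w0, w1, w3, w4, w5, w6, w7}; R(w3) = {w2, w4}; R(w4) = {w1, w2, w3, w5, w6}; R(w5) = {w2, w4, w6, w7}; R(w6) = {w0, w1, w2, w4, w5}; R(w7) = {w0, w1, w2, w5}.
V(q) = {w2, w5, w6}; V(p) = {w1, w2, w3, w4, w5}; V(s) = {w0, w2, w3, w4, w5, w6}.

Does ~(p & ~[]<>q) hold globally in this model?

Let φ = ~(p & ~[]<>q). Evaluate φ at each world:
  w0 (successors {w0, w2, w6, w7}): φ is true.
  w1 (successors {w2, w4, w6, w7}): φ is true.
  w2 (successors {w0, w1, w3, w4, w5, w6, w7}): φ is true.
  w3 (successors {w2, w4}): φ is true.
  w4 (successors {w1, w2, w3, w5, w6}): φ is true.
  w5 (successors {w2, w4, w6, w7}): φ is true.
  w6 (successors {w0, w1, w2, w4, w5}): φ is true.
  w7 (successors {w0, w1, w2, w5}): φ is true.
For instance, at w2:
  At w2: p & ~[]<>q is false, so ~(p & ~[]<>q) is true.
    At w2: p is true, ~[]<>q is false, so p & ~[]<>q is false.
      At w2: []<>q is true, so ~[]<>q is false.

Yes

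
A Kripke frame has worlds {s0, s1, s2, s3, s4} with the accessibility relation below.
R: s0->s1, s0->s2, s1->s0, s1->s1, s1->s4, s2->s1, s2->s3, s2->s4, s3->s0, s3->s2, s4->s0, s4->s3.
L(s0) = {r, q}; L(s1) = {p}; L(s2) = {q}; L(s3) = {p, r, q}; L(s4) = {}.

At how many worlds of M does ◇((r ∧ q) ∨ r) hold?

Let φ = ◇((r ∧ q) ∨ r). Evaluate φ at each world:
  s0 (successors {s1, s2}): φ is false.
  s1 (successors {s0, s1, s4}): φ is true.
  s2 (successors {s1, s3, s4}): φ is true.
  s3 (successors {s0, s2}): φ is true.
  s4 (successors {s0, s3}): φ is true.
For instance, at s2:
  At s2: ◇((r ∧ q) ∨ r) requires (r ∧ q) ∨ r at some successor in {s1, s3, s4}.
    (r ∧ q) ∨ r holds at s3, so ◇((r ∧ q) ∨ r) is true at s2.
Satisfying worlds: {s1, s2, s3, s4}

4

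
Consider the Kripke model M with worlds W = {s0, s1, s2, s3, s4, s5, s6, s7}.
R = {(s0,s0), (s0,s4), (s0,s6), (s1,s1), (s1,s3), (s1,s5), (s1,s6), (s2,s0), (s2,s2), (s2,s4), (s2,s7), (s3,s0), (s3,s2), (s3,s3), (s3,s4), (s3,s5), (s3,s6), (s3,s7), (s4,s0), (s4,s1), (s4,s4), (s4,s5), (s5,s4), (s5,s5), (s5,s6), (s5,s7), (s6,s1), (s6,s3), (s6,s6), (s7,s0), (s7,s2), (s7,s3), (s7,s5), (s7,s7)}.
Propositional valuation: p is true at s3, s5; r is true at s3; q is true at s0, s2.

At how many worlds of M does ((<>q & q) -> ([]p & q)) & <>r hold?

Let φ = ((<>q & q) -> ([]p & q)) & <>r. Evaluate φ at each world:
  s0 (successors {s0, s4, s6}): φ is false.
  s1 (successors {s1, s3, s5, s6}): φ is true.
  s2 (successors {s0, s2, s4, s7}): φ is false.
  s3 (successors {s0, s2, s3, s4, s5, s6, s7}): φ is true.
  s4 (successors {s0, s1, s4, s5}): φ is false.
  s5 (successors {s4, s5, s6, s7}): φ is false.
  s6 (successors {s1, s3, s6}): φ is true.
  s7 (successors {s0, s2, s3, s5, s7}): φ is true.
For instance, at s4:
  At s4: (<>q & q) -> ([]p & q) is true, <>r is false, so ((<>q & q) -> ([]p & q)) & <>r is false.
    At s4: <>q & q is false, []p & q is false, so (<>q & q) -> ([]p & q) is true.
      At s4: <>q is true, q is false, so <>q & q is false.
      At s4: []p is false, q is false, so []p & q is false.
    At s4: <>r requires r at some successor in {s0, s1, s4, s5}.
      At s0: r is false.
      At s1: r is false.
      At s4: r is false.
      At s5: r is false.
    So <>r is false at s4.
Satisfying worlds: {s1, s3, s6, s7}

4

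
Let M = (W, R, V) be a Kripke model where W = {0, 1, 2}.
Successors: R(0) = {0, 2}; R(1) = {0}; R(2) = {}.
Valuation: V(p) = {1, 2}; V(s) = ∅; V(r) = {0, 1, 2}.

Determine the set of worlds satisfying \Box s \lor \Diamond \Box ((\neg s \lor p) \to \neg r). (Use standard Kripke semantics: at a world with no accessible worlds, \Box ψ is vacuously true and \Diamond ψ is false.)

Let φ = \Box s \lor \Diamond \Box ((\neg s \lor p) \to \neg r). Evaluate φ at each world:
  0 (successors {0, 2}): φ is true.
  1 (successors {0}): φ is false.
  2 (successors ∅): φ is true.
For instance, at 1:
  At 1: \Box s is false, \Diamond \Box ((\neg s \lor p) \to \neg r) is false, so \Box s \lor \Diamond \Box ((\neg s \lor p) \to \neg r) is false.
    At 1: \Box s requires s at every successor {0}.
      s fails at 0, so \Box s is false at 1.
    At 1: \Diamond \Box ((\neg s \lor p) \to \neg r) requires \Box ((\neg s \lor p) \to \neg r) at some successor in {0}.
      At 0: \Box ((\neg s \lor p) \to \neg r) is false.
    So \Diamond \Box ((\neg s \lor p) \to \neg r) is false at 1.
Satisfying worlds: {0, 2}

0, 2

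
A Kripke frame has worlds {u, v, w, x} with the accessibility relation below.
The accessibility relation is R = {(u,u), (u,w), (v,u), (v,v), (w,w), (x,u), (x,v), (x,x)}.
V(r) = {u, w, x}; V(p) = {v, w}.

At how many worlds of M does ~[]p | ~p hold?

3

Let φ = ~[]p | ~p. Evaluate φ at each world:
  u (successors {u, w}): φ is true.
  v (successors {u, v}): φ is true.
  w (successors {w}): φ is false.
  x (successors {u, v, x}): φ is true.
For instance, at w:
  At w: ~[]p is false, ~p is false, so ~[]p | ~p is false.
    At w: []p is true, so ~[]p is false.
      At w: []p requires p at every successor {w}.
        At w: p is true.
      So []p is true at w.
Satisfying worlds: {u, v, x}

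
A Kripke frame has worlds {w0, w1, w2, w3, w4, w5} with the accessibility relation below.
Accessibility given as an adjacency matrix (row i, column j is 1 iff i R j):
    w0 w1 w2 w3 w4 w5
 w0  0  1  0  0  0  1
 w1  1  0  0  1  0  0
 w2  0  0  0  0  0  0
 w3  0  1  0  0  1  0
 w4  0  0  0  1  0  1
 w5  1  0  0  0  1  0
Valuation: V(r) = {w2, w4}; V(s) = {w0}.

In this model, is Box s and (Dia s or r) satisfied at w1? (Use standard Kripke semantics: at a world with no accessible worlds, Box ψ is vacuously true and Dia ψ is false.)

Recall that Box ψ holds at a world iff ψ holds at every accessible world, and Dia ψ holds iff ψ holds at some accessible world.
At w1: Box s is false, Dia s or r is true, so Box s and (Dia s or r) is false.
  At w1: Box s requires s at every successor {w0, w3}.
    s fails at w3, so Box s is false at w1.
  At w1: Dia s is true, r is false, so Dia s or r is true.
    At w1: Dia s requires s at some successor in {w0, w3}.
      s holds at w0, so Dia s is true at w1.

No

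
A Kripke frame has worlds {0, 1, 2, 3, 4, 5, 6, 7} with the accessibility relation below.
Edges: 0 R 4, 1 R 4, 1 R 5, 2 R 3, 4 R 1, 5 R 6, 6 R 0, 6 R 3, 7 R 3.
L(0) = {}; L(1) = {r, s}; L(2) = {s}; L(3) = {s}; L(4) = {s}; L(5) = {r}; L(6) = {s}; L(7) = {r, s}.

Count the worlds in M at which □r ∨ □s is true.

Let φ = □r ∨ □s. Evaluate φ at each world:
  0 (successors {4}): φ is true.
  1 (successors {4, 5}): φ is false.
  2 (successors {3}): φ is true.
  3 (successors ∅): φ is true.
  4 (successors {1}): φ is true.
  5 (successors {6}): φ is true.
  6 (successors {0, 3}): φ is false.
  7 (successors {3}): φ is true.
For instance, at 2:
  At 2: □r is false, □s is true, so □r ∨ □s is true.
    At 2: □r requires r at every successor {3}.
      r fails at 3, so □r is false at 2.
    At 2: □s requires s at every successor {3}.
      At 3: s is true.
    So □s is true at 2.
Satisfying worlds: {0, 2, 3, 4, 5, 7}

6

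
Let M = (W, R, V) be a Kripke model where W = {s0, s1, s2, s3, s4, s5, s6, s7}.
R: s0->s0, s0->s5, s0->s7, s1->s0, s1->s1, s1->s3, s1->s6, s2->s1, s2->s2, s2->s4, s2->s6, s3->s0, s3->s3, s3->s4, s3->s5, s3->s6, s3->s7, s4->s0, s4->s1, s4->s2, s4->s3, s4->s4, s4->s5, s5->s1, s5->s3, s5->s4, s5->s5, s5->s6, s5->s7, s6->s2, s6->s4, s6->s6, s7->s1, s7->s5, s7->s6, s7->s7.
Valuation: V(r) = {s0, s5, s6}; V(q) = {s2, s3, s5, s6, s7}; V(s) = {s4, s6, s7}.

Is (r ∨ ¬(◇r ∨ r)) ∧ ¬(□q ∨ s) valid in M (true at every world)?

No

Recall that □ψ holds at a world iff ψ holds at every accessible world, and ◇ψ holds iff ψ holds at some accessible world.
Let φ = (r ∨ ¬(◇r ∨ r)) ∧ ¬(□q ∨ s). Evaluate φ at each world:
  s0 (successors {s0, s5, s7}): φ is true.
  s1 (successors {s0, s1, s3, s6}): φ is false.
  s2 (successors {s1, s2, s4, s6}): φ is false.
  s3 (successors {s0, s3, s4, s5, s6, s7}): φ is false.
  s4 (successors {s0, s1, s2, s3, s4, s5}): φ is false.
  s5 (successors {s1, s3, s4, s5, s6, s7}): φ is true.
  s6 (successors {s2, s4, s6}): φ is false.
  s7 (successors {s1, s5, s6, s7}): φ is false.
Detail at s1 (counterexample):
  At s1: r ∨ ¬(◇r ∨ r) is false, ¬(□q ∨ s) is true, so (r ∨ ¬(◇r ∨ r)) ∧ ¬(□q ∨ s) is false.
    At s1: r is false, ¬(◇r ∨ r) is false, so r ∨ ¬(◇r ∨ r) is false.
      At s1: ◇r ∨ r is true, so ¬(◇r ∨ r) is false.
    At s1: □q ∨ s is false, so ¬(□q ∨ s) is true.
      At s1: □q is false, s is false, so □q ∨ s is false.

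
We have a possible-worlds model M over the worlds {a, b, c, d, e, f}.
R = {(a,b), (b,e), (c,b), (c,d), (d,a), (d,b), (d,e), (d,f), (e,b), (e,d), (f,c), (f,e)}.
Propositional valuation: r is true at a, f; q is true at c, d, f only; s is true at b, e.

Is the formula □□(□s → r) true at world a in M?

Yes

At a: □□(□s → r) requires □(□s → r) at every successor {b}.
    At b: □(□s → r) requires □s → r at every successor {e}.
      At e: □s → r is true.
    So □(□s → r) is true at b.
So □□(□s → r) is true at a.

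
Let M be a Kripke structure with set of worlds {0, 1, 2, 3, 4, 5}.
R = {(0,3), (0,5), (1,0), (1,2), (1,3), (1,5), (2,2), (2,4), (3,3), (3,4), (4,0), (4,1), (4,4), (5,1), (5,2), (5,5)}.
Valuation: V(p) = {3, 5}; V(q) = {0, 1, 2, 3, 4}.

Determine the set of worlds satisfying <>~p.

1, 2, 3, 4, 5

Recall that <>ψ holds at a world iff ψ holds at some accessible world.
Let φ = <>~p. Evaluate φ at each world:
  0 (successors {3, 5}): φ is false.
  1 (successors {0, 2, 3, 5}): φ is true.
  2 (successors {2, 4}): φ is true.
  3 (successors {3, 4}): φ is true.
  4 (successors {0, 1, 4}): φ is true.
  5 (successors {1, 2, 5}): φ is true.
For instance, at 2:
  At 2: <>~p requires ~p at some successor in {2, 4}.
    ~p holds at 2, so <>~p is true at 2.
Satisfying worlds: {1, 2, 3, 4, 5}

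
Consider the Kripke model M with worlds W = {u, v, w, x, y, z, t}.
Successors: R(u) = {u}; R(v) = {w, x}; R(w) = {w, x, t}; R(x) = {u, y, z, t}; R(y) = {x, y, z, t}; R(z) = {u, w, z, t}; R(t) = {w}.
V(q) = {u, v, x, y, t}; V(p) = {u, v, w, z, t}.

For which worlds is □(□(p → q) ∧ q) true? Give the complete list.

u

Let φ = □(□(p → q) ∧ q). Evaluate φ at each world:
  u (successors {u}): φ is true.
  v (successors {w, x}): φ is false.
  w (successors {w, x, t}): φ is false.
  x (successors {u, y, z, t}): φ is false.
  y (successors {x, y, z, t}): φ is false.
  z (successors {u, w, z, t}): φ is false.
  t (successors {w}): φ is false.
For instance, at u:
  At u: □(□(p → q) ∧ q) requires □(p → q) ∧ q at every successor {u}.
      At u: □(p → q) is true, q is true, so □(p → q) ∧ q is true.
  So □(□(p → q) ∧ q) is true at u.
Satisfying worlds: {u}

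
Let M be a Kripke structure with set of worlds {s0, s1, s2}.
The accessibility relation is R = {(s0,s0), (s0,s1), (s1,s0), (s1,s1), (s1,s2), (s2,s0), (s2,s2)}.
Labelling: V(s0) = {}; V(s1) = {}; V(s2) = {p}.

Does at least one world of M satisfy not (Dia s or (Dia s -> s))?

No

Let φ = not (Dia s or (Dia s -> s)). Evaluate φ at each world:
  s0 (successors {s0, s1}): φ is false.
  s1 (successors {s0, s1, s2}): φ is false.
  s2 (successors {s0, s2}): φ is false.
For instance, at s1:
  At s1: Dia s or (Dia s -> s) is true, so not (Dia s or (Dia s -> s)) is false.
    At s1: Dia s is false, Dia s -> s is true, so Dia s or (Dia s -> s) is true.
      At s1: Dia s requires s at some successor in {s0, s1, s2}.
        At s0: s is false.
        At s1: s is false.
        At s2: s is false.
      So Dia s is false at s1.
      At s1: Dia s is false, s is false, so Dia s -> s is true.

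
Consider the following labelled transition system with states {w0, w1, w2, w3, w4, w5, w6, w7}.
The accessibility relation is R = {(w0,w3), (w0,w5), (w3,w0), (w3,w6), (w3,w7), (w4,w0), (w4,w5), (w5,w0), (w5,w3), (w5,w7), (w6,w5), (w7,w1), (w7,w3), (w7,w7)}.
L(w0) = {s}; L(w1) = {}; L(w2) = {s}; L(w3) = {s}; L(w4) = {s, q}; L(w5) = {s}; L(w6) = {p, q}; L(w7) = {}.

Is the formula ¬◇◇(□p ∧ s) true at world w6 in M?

Yes

At w6: ◇◇(□p ∧ s) is false, so ¬◇◇(□p ∧ s) is true.
  At w6: ◇◇(□p ∧ s) requires ◇(□p ∧ s) at some successor in {w5}.
    At w5: ◇(□p ∧ s) is false.
  So ◇◇(□p ∧ s) is false at w6.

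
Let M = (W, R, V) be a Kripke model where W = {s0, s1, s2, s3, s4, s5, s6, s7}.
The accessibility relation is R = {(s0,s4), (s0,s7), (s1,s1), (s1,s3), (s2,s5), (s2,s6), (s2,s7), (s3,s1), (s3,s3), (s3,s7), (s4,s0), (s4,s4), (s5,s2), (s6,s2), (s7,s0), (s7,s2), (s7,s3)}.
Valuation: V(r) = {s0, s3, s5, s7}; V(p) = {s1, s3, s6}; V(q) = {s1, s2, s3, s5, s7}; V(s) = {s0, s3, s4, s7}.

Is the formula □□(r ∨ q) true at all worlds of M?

Let φ = □□(r ∨ q). Evaluate φ at each world:
  s0 (successors {s4, s7}): φ is false.
  s1 (successors {s1, s3}): φ is true.
  s2 (successors {s5, s6, s7}): φ is true.
  s3 (successors {s1, s3, s7}): φ is true.
  s4 (successors {s0, s4}): φ is false.
  s5 (successors {s2}): φ is false.
  s6 (successors {s2}): φ is false.
  s7 (successors {s0, s2, s3}): φ is false.
Detail at s0 (counterexample):
  At s0: □□(r ∨ q) requires □(r ∨ q) at every successor {s4, s7}.
    □(r ∨ q) fails at s4, so □□(r ∨ q) is false at s0.
      At s4: □(r ∨ q) requires r ∨ q at every successor {s0, s4}.
        r ∨ q fails at s4, so □(r ∨ q) is false at s4.

No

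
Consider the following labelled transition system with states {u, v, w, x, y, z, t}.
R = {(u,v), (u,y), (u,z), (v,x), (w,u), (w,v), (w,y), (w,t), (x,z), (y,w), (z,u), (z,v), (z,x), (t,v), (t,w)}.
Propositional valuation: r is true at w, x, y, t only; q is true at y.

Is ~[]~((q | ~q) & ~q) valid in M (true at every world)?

Yes

Let φ = ~[]~((q | ~q) & ~q). Evaluate φ at each world:
  u (successors {v, y, z}): φ is true.
  v (successors {x}): φ is true.
  w (successors {u, v, y, t}): φ is true.
  x (successors {z}): φ is true.
  y (successors {w}): φ is true.
  z (successors {u, v, x}): φ is true.
  t (successors {v, w}): φ is true.
For instance, at x:
  At x: []~((q | ~q) & ~q) is false, so ~[]~((q | ~q) & ~q) is true.
    At x: []~((q | ~q) & ~q) requires ~((q | ~q) & ~q) at every successor {z}.
      ~((q | ~q) & ~q) fails at z, so []~((q | ~q) & ~q) is false at x.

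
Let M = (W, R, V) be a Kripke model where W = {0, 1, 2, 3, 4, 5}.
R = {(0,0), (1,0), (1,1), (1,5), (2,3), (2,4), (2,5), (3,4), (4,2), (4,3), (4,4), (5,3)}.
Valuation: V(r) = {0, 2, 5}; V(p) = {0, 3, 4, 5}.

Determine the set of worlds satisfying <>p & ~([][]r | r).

1, 3, 4

Let φ = <>p & ~([][]r | r). Evaluate φ at each world:
  0 (successors {0}): φ is false.
  1 (successors {0, 1, 5}): φ is true.
  2 (successors {3, 4, 5}): φ is false.
  3 (successors {4}): φ is true.
  4 (successors {2, 3, 4}): φ is true.
  5 (successors {3}): φ is false.
For instance, at 2:
  At 2: <>p is true, ~([][]r | r) is false, so <>p & ~([][]r | r) is false.
    At 2: <>p requires p at some successor in {3, 4, 5}.
      p holds at 3, so <>p is true at 2.
    At 2: [][]r | r is true, so ~([][]r | r) is false.
      At 2: [][]r is false, r is true, so [][]r | r is true.
Satisfying worlds: {1, 3, 4}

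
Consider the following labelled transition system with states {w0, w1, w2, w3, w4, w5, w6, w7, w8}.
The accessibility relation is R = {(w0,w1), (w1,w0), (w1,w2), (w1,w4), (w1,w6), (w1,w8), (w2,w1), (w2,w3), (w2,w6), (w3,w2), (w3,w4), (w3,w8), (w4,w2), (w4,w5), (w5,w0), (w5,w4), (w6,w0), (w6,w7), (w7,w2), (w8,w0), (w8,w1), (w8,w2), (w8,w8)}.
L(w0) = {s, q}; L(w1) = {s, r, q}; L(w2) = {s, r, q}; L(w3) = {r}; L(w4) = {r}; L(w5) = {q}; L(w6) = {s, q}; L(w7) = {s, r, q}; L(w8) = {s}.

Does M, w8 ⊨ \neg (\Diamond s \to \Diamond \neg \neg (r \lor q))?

At w8: \Diamond s \to \Diamond \neg \neg (r \lor q) is true, so \neg (\Diamond s \to \Diamond \neg \neg (r \lor q)) is false.
  At w8: \Diamond s is true, \Diamond \neg \neg (r \lor q) is true, so \Diamond s \to \Diamond \neg \neg (r \lor q) is true.
    At w8: \Diamond s requires s at some successor in {w0, w1, w2, w8}.
      s holds at w0, so \Diamond s is true at w8.
    At w8: \Diamond \neg \neg (r \lor q) requires \neg \neg (r \lor q) at some successor in {w0, w1, w2, w8}.
      \neg \neg (r \lor q) holds at w0, so \Diamond \neg \neg (r \lor q) is true at w8.

No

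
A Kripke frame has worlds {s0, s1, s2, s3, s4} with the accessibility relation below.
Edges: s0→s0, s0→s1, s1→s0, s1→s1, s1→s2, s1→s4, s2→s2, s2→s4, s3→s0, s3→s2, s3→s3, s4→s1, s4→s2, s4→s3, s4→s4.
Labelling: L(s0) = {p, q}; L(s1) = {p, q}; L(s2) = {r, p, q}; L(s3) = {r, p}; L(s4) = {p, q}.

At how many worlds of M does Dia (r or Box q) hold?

Let φ = Dia (r or Box q). Evaluate φ at each world:
  s0 (successors {s0, s1}): φ is true.
  s1 (successors {s0, s1, s2, s4}): φ is true.
  s2 (successors {s2, s4}): φ is true.
  s3 (successors {s0, s2, s3}): φ is true.
  s4 (successors {s1, s2, s3, s4}): φ is true.
For instance, at s4:
  At s4: Dia (r or Box q) requires r or Box q at some successor in {s1, s2, s3, s4}.
    r or Box q holds at s1, so Dia (r or Box q) is true at s4.
      At s1: r is false, Box q is true, so r or Box q is true.
Satisfying worlds: {s0, s1, s2, s3, s4}

5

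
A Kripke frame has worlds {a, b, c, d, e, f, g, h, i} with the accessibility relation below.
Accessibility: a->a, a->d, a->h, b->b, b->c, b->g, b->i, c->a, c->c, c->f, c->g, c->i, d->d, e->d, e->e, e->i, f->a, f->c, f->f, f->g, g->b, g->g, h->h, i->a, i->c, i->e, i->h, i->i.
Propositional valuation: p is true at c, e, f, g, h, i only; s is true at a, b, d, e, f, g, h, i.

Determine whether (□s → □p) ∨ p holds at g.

At g: □s → □p is false, p is true, so (□s → □p) ∨ p is true.
  At g: □s is true, □p is false, so □s → □p is false.
    At g: □s requires s at every successor {b, g}.
      At b: s is true.
      At g: s is true.
    So □s is true at g.
    At g: □p requires p at every successor {b, g}.
      p fails at b, so □p is false at g.

Yes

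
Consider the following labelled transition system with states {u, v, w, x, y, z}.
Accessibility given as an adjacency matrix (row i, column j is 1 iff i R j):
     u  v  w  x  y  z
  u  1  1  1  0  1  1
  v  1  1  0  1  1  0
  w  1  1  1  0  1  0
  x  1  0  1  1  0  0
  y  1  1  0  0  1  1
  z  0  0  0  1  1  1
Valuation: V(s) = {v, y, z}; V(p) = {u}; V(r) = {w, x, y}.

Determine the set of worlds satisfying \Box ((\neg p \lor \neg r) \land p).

none

Let φ = \Box ((\neg p \lor \neg r) \land p). Evaluate φ at each world:
  u (successors {u, v, w, y, z}): φ is false.
  v (successors {u, v, x, y}): φ is false.
  w (successors {u, v, w, y}): φ is false.
  x (successors {u, w, x}): φ is false.
  y (successors {u, v, y, z}): φ is false.
  z (successors {x, y, z}): φ is false.
For instance, at z:
  At z: \Box ((\neg p \lor \neg r) \land p) requires (\neg p \lor \neg r) \land p at every successor {x, y, z}.
    (\neg p \lor \neg r) \land p fails at x, so \Box ((\neg p \lor \neg r) \land p) is false at z.
Satisfying worlds: none.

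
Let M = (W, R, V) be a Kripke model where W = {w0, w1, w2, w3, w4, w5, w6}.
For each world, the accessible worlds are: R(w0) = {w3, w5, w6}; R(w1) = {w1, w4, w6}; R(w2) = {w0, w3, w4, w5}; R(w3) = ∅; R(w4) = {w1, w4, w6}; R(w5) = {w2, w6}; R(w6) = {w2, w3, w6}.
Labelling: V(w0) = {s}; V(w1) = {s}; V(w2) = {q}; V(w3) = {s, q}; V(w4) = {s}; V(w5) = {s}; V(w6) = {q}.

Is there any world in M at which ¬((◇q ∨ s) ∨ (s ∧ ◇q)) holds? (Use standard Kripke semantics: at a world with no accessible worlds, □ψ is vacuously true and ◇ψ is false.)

No

Let φ = ¬((◇q ∨ s) ∨ (s ∧ ◇q)). Evaluate φ at each world:
  w0 (successors {w3, w5, w6}): φ is false.
  w1 (successors {w1, w4, w6}): φ is false.
  w2 (successors {w0, w3, w4, w5}): φ is false.
  w3 (successors ∅): φ is false.
  w4 (successors {w1, w4, w6}): φ is false.
  w5 (successors {w2, w6}): φ is false.
  w6 (successors {w2, w3, w6}): φ is false.
For instance, at w5:
  At w5: (◇q ∨ s) ∨ (s ∧ ◇q) is true, so ¬((◇q ∨ s) ∨ (s ∧ ◇q)) is false.
    At w5: ◇q ∨ s is true, s ∧ ◇q is true, so (◇q ∨ s) ∨ (s ∧ ◇q) is true.
      At w5: ◇q is true, s is true, so ◇q ∨ s is true.
      At w5: s is true, ◇q is true, so s ∧ ◇q is true.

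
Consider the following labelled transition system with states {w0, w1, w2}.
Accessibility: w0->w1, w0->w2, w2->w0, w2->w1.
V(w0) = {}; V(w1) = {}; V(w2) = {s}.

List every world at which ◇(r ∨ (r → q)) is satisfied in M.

Let φ = ◇(r ∨ (r → q)). Evaluate φ at each world:
  w0 (successors {w1, w2}): φ is true.
  w1 (successors ∅): φ is false.
  w2 (successors {w0, w1}): φ is true.
For instance, at w0:
  At w0: ◇(r ∨ (r → q)) requires r ∨ (r → q) at some successor in {w1, w2}.
    r ∨ (r → q) holds at w1, so ◇(r ∨ (r → q)) is true at w0.
Satisfying worlds: {w0, w2}

w0, w2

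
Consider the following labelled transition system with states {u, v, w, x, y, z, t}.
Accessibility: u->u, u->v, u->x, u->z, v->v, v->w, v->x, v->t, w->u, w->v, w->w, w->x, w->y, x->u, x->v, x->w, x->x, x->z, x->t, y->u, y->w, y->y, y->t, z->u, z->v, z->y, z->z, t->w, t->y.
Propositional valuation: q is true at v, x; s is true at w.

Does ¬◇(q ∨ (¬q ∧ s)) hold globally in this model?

Let φ = ¬◇(q ∨ (¬q ∧ s)). Evaluate φ at each world:
  u (successors {u, v, x, z}): φ is false.
  v (successors {v, w, x, t}): φ is false.
  w (successors {u, v, w, x, y}): φ is false.
  x (successors {u, v, w, x, z, t}): φ is false.
  y (successors {u, w, y, t}): φ is false.
  z (successors {u, v, y, z}): φ is false.
  t (successors {w, y}): φ is false.
Detail at u (counterexample):
  At u: ◇(q ∨ (¬q ∧ s)) is true, so ¬◇(q ∨ (¬q ∧ s)) is false.
    At u: ◇(q ∨ (¬q ∧ s)) requires q ∨ (¬q ∧ s) at some successor in {u, v, x, z}.
      q ∨ (¬q ∧ s) holds at v, so ◇(q ∨ (¬q ∧ s)) is true at u.

No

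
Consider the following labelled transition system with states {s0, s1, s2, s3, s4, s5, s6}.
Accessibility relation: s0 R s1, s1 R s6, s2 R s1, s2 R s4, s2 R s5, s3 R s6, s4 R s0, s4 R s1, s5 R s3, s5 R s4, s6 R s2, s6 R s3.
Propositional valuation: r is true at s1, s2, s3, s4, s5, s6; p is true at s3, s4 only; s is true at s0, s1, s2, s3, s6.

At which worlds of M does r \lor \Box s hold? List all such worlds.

s0, s1, s2, s3, s4, s5, s6

Let φ = r \lor \Box s. Evaluate φ at each world:
  s0 (successors {s1}): φ is true.
  s1 (successors {s6}): φ is true.
  s2 (successors {s1, s4, s5}): φ is true.
  s3 (successors {s6}): φ is true.
  s4 (successors {s0, s1}): φ is true.
  s5 (successors {s3, s4}): φ is true.
  s6 (successors {s2, s3}): φ is true.
For instance, at s3:
  At s3: r is true, \Box s is true, so r \lor \Box s is true.
    At s3: \Box s requires s at every successor {s6}.
      At s6: s is true.
    So \Box s is true at s3.
Satisfying worlds: {s0, s1, s2, s3, s4, s5, s6}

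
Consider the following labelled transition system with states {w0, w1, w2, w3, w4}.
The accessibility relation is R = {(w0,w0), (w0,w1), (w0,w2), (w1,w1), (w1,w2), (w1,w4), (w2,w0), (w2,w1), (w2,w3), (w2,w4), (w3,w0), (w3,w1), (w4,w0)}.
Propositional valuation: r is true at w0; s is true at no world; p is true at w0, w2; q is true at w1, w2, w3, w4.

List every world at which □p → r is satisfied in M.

w0, w1, w2, w3

Let φ = □p → r. Evaluate φ at each world:
  w0 (successors {w0, w1, w2}): φ is true.
  w1 (successors {w1, w2, w4}): φ is true.
  w2 (successors {w0, w1, w3, w4}): φ is true.
  w3 (successors {w0, w1}): φ is true.
  w4 (successors {w0}): φ is false.
For instance, at w0:
  At w0: □p is false, r is true, so □p → r is true.
    At w0: □p requires p at every successor {w0, w1, w2}.
      p fails at w1, so □p is false at w0.
Satisfying worlds: {w0, w1, w2, w3}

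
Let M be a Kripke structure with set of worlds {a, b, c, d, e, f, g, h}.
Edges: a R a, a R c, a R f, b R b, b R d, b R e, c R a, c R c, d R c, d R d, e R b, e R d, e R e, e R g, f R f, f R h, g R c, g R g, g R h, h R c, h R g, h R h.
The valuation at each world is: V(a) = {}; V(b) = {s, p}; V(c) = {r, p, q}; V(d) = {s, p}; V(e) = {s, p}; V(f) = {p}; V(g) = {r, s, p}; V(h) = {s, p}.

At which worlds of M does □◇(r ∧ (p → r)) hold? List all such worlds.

Let φ = □◇(r ∧ (p → r)). Evaluate φ at each world:
  a (successors {a, c, f}): φ is false.
  b (successors {b, d, e}): φ is false.
  c (successors {a, c}): φ is true.
  d (successors {c, d}): φ is true.
  e (successors {b, d, e, g}): φ is false.
  f (successors {f, h}): φ is false.
  g (successors {c, g, h}): φ is true.
  h (successors {c, g, h}): φ is true.
For instance, at f:
  At f: □◇(r ∧ (p → r)) requires ◇(r ∧ (p → r)) at every successor {f, h}.
    ◇(r ∧ (p → r)) fails at f, so □◇(r ∧ (p → r)) is false at f.
      At f: ◇(r ∧ (p → r)) requires r ∧ (p → r) at some successor in {f, h}.
        At f: r ∧ (p → r) is false.
        At h: r ∧ (p → r) is false.
      So ◇(r ∧ (p → r)) is false at f.
Satisfying worlds: {c, d, g, h}

c, d, g, h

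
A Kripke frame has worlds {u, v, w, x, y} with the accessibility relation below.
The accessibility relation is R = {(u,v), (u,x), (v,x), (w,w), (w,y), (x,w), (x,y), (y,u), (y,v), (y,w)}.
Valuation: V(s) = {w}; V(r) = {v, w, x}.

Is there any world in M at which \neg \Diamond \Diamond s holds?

Let φ = \neg \Diamond \Diamond s. Evaluate φ at each world:
  u (successors {v, x}): φ is false.
  v (successors {x}): φ is false.
  w (successors {w, y}): φ is false.
  x (successors {w, y}): φ is false.
  y (successors {u, v, w}): φ is false.
For instance, at w:
  At w: \Diamond \Diamond s is true, so \neg \Diamond \Diamond s is false.
    At w: \Diamond \Diamond s requires \Diamond s at some successor in {w, y}.
      \Diamond s holds at w, so \Diamond \Diamond s is true at w.

No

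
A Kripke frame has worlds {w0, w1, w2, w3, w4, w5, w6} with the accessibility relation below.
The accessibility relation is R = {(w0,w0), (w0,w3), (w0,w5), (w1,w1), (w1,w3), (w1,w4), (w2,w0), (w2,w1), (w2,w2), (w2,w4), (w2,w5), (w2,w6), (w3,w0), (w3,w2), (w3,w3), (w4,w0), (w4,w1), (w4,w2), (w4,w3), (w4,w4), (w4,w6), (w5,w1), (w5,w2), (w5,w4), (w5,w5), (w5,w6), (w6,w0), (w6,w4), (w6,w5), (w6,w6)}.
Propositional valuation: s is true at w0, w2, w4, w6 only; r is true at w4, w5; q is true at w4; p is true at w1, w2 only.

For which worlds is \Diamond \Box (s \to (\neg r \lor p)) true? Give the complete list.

w0, w1, w2, w3, w4, w6

Let φ = \Diamond \Box (s \to (\neg r \lor p)). Evaluate φ at each world:
  w0 (successors {w0, w3, w5}): φ is true.
  w1 (successors {w1, w3, w4}): φ is true.
  w2 (successors {w0, w1, w2, w4, w5, w6}): φ is true.
  w3 (successors {w0, w2, w3}): φ is true.
  w4 (successors {w0, w1, w2, w3, w4, w6}): φ is true.
  w5 (successors {w1, w2, w4, w5, w6}): φ is false.
  w6 (successors {w0, w4, w5, w6}): φ is true.
For instance, at w6:
  At w6: \Diamond \Box (s \to (\neg r \lor p)) requires \Box (s \to (\neg r \lor p)) at some successor in {w0, w4, w5, w6}.
    \Box (s \to (\neg r \lor p)) holds at w0, so \Diamond \Box (s \to (\neg r \lor p)) is true at w6.
      At w0: \Box (s \to (\neg r \lor p)) requires s \to (\neg r \lor p) at every successor {w0, w3, w5}.
        At w0: s \to (\neg r \lor p) is true.
        At w3: s \to (\neg r \lor p) is true.
        At w5: s \to (\neg r \lor p) is true.
      So \Box (s \to (\neg r \lor p)) is true at w0.
Satisfying worlds: {w0, w1, w2, w3, w4, w6}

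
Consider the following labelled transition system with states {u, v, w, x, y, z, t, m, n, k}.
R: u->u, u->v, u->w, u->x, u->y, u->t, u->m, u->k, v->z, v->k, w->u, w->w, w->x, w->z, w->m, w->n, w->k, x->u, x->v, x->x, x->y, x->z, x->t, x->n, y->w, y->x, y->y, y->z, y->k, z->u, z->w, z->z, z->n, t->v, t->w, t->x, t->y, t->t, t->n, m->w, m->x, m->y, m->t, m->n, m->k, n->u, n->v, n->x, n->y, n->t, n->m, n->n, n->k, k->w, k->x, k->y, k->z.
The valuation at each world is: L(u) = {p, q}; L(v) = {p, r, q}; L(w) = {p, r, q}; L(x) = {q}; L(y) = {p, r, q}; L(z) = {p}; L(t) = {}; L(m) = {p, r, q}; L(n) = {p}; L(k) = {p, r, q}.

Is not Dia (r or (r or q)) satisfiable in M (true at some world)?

Recall that Dia ψ holds at a world iff ψ holds at some accessible world.
Let φ = not Dia (r or (r or q)). Evaluate φ at each world:
  u (successors {u, v, w, x, y, t, m, k}): φ is false.
  v (successors {z, k}): φ is false.
  w (successors {u, w, x, z, m, n, k}): φ is false.
  x (successors {u, v, x, y, z, t, n}): φ is false.
  y (successors {w, x, y, z, k}): φ is false.
  z (successors {u, w, z, n}): φ is false.
  t (successors {v, w, x, y, t, n}): φ is false.
  m (successors {w, x, y, t, n, k}): φ is false.
  n (successors {u, v, x, y, t, m, n, k}): φ is false.
  k (successors {w, x, y, z}): φ is false.
For instance, at y:
  At y: Dia (r or (r or q)) is true, so not Dia (r or (r or q)) is false.
    At y: Dia (r or (r or q)) requires r or (r or q) at some successor in {w, x, y, z, k}.
      r or (r or q) holds at w, so Dia (r or (r or q)) is true at y.

No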